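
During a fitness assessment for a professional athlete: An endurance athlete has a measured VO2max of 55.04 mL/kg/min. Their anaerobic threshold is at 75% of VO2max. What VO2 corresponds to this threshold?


Anaerobic threshold VO2 = VO2max * 75%
= 55.04 * 0.75
= 41.28 mL/kg/min

41.28 mL/kg/min


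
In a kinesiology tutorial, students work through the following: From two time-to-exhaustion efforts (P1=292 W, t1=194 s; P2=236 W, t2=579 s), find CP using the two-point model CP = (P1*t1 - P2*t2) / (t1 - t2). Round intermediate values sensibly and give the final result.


Work in trial 1 = 56648 J
Work in trial 2 = 136644 J
Delta work = -79996 J
Delta time = -385 s
CP = -79996 / -385 = 207.78 W

207.78 W


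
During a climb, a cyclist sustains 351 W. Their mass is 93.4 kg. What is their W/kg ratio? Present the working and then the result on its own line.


Power-to-weight = 351 W / 93.4 kg
= 3.758 W/kg

3.758 W/kg


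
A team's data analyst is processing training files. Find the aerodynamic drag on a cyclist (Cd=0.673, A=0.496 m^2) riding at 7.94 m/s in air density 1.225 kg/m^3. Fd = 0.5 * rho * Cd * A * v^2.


Fd = 0.5 * 1.225 * 0.673 * 0.496 * 7.94^2
= 0.5 * 1.225 * 0.673 * 0.496 * 63.0436
= 12.89 N

12.89 N


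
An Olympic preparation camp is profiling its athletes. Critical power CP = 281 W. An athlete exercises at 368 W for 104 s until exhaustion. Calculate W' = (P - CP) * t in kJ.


P - CP = 368 - 281 = 87 W
W' = 87 * 104 = 9048 J
= 9048 / 1000 = 9.048 kJ

9.048 kJ


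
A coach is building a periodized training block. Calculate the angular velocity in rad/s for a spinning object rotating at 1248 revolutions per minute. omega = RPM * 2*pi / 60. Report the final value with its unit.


omega = RPM * 2*pi / 60
= 1248 * 6.28318531 / 60
= 130.69 rad/s

130.69 rad/s


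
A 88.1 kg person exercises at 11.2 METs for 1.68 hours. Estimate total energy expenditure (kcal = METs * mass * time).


Energy = METs * mass(kg) * time(h)
= 11.2 * 88.1 * 1.68
= 1657.69 kcal

1657.69 kcal


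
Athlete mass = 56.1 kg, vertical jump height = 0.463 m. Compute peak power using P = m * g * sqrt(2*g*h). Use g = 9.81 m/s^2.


sqrt(2 * 9.81 * 0.463) = sqrt(9.08406) = 3.013977 m/s
P = 56.1 * 9.81 * 3.013977
= 1658.72 W

1658.72 W


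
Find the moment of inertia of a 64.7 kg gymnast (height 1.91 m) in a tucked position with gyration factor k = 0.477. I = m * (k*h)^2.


Radius of gyration = 0.477 * 1.91 = 0.91107 m
I = 64.7 * 0.91107^2
= 64.7 * 0.830049
= 53.704 kg*m^2

53.704 kg*m^2


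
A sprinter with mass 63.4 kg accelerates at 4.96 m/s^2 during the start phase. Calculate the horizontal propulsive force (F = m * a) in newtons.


F = m * a
= 63.4 * 4.96
= 314.46 N

314.46 N


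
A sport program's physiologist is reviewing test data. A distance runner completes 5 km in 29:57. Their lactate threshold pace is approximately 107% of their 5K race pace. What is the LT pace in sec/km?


Convert to seconds: 29 min 57 s = 1797 s
Pace per km = 1797 / 5 = 359.4 s/km
LT pace = 359.4 * 1.07 = 384.56 s/km

384.56 s/km


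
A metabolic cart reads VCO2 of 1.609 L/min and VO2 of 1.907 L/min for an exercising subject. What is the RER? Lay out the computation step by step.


RER = VCO2 / VO2 = 1.609 / 1.907 = 0.8437

0.8437


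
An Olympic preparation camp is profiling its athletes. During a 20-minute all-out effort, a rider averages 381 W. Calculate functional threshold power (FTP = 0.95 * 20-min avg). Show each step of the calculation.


FTP = 0.95 * 381
= 361.95 W

361.95 W


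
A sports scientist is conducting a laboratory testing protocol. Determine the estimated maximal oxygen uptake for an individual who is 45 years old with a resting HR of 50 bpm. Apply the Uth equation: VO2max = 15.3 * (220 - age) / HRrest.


HRmax = 220 - 45 = 175
VO2max = 15.3 * (175 / 50)
= 15.3 * 3.5
= 53.55 mL/kg/min

53.55 mL/kg/min


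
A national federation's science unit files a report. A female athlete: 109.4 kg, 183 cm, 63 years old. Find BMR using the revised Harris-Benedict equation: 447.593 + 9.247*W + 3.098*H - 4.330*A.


Intercept = 447.593
Weight contribution = 9.247 * 109.4 = 1011.6218
Height contribution = 3.098 * 183 = 566.934
Age contribution = 4.33 * 63 = 272.79
BMR = 447.593 + 1011.6218 + 566.934 - 272.79
= 1753.36 kcal/day

1753.36 kcal/day


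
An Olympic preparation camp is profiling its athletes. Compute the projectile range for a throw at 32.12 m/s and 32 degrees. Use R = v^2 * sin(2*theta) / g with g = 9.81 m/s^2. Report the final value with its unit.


Two times the angle = 64 degrees
sin(64) = 0.898794
R = 1031.6944 * 0.898794 / 9.81 = 94.524 m

94.524 m


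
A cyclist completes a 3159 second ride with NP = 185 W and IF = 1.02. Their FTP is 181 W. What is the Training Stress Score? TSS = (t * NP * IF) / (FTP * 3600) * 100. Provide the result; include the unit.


t * NP * IF = 3159 * 185 * 1.02 = 596103.3
FTP * 3600 = 651600
TSS = (596103.3 / 651600) * 100 = 91.48

91.48 TSS


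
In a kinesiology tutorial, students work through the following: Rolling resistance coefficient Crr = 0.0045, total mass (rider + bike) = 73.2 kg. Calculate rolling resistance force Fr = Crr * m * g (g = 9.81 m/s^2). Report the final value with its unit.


Fr = Crr * m * g
= 0.0045 * 73.2 * 9.81
= 3.231 N

3.231 N


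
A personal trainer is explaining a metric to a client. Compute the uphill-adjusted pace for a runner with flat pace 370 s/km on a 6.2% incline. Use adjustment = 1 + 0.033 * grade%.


Adjustment factor = 1 + 0.033 * 6.2 = 1.2046
Grade-adjusted pace = 370 * 1.2046 = 445.7 s/km

445.7 s/km


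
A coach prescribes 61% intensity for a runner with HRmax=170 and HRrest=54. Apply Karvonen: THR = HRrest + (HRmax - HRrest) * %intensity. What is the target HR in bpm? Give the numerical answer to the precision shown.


Heart rate reserve = 170 - 54 = 116
Intensity fraction = 61 / 100 = 0.61
THR = 54 + 116 * 0.61 = 124.76 bpm

124.76 bpm


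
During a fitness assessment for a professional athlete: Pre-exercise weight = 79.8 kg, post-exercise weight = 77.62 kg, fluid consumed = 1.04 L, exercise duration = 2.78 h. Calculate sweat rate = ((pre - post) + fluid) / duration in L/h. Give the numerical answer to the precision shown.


Weight loss = 79.8 - 77.62 = 2.18 kg (approx L)
Total sweat = 2.18 + 1.04 = 3.22 L
Sweat rate = 3.22 / 2.78 = 1.158 L/h

1.158 L/h


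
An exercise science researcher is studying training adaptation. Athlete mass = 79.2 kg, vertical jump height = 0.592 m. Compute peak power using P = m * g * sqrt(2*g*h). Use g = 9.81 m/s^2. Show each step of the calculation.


sqrt(2 * 9.81 * 0.592) = sqrt(11.61504) = 3.408085 m/s
P = 79.2 * 9.81 * 3.408085
= 2647.92 W

2647.92 W


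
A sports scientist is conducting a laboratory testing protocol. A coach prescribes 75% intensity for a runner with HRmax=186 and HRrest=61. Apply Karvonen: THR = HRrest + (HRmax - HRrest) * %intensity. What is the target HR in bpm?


Heart rate reserve = 186 - 61 = 125
Intensity fraction = 75 / 100 = 0.75
THR = 61 + 125 * 0.75 = 154.75 bpm

154.75 bpm


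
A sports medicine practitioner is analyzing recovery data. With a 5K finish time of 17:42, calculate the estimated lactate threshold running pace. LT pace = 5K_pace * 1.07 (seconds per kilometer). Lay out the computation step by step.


Race duration = 1062 s for 5 km
Average pace = 1062 / 5 = 212.4 s/km
LT pace = 212.4 * 1.07
= 227.27 s/km

227.27 s/km


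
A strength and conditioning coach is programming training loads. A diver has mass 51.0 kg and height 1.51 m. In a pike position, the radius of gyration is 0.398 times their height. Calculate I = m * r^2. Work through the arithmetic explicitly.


r = 0.398 * 1.51 = 0.60098 m
I = m * r^2 = 51.0 * 0.361177 = 18.42 kg*m^2

18.42 kg*m^2


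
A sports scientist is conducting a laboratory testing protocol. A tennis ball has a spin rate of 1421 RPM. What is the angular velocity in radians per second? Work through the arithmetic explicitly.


Convert RPM to rad/s: multiply by 2*pi and divide by 60
omega = 1421 * 2 * pi / 60
= 148.807 rad/s

148.807 rad/s


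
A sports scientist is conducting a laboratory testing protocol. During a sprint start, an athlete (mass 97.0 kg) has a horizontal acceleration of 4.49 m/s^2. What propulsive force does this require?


Propulsive force = mass * acceleration
= 97.0 kg * 4.49 m/s^2
= 435.53 N

435.53 N


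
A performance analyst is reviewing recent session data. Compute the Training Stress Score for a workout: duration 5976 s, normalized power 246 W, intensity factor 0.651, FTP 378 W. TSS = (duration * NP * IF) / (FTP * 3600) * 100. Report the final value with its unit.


Product = 5976 * 246 * 0.651 = 957032.496
Base = 378 * 3600 = 1360800
TSS = 957032.496 / 1360800 * 100 = 70.33

70.33 TSS


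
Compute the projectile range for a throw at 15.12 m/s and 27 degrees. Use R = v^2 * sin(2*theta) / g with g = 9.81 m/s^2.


Two times the angle = 54 degrees
sin(54) = 0.809017
R = 228.6144 * 0.809017 / 9.81 = 18.854 m

18.854 m


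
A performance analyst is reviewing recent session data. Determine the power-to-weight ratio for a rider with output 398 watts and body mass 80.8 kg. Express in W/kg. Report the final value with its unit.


P/W = 398 / 80.8 = 4.926 W/kg

4.926 W/kg


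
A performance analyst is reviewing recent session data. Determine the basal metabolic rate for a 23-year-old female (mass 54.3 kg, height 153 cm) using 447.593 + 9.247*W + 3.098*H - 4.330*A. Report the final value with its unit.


BMR = 447.593 + 9.247*54.3 + 3.098*153 - 4.330*23
= 1324.11 kcal/day

1324.11 kcal/day


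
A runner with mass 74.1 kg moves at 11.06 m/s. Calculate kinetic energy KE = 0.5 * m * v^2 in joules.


v^2 = 11.06^2 = 122.3236
KE = 0.5 * 74.1 * 122.3236
= 4532.09 J

4532.09 J


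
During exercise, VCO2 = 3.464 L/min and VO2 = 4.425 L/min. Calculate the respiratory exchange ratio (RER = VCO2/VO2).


RER = VCO2 / VO2
= 3.464 / 4.425
= 0.7828

0.7828


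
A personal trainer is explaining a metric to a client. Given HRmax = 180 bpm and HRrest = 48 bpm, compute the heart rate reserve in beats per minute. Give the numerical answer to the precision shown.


Heart rate reserve = maximum HR minus resting HR
HRR = 180 - 48 = 132 bpm

132 bpm


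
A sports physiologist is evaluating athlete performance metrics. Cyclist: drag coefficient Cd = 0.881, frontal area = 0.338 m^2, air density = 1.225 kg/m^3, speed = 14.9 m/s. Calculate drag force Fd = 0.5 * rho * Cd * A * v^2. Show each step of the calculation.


v^2 = 14.9^2 = 222.01
Fd = 0.5 * 1.225 * 0.881 * 0.338 * 222.01
= 40.492 N

40.492 N


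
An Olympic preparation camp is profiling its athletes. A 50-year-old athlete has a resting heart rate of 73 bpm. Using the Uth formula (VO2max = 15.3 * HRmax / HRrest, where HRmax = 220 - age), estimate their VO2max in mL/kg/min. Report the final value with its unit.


HRmax = 220 - 50 = 170 bpm
Ratio = HRmax / HRrest = 170 / 73 = 2.3288
VO2max = 15.3 * 2.3288 = 35.63 mL/kg/min

35.63 mL/kg/min


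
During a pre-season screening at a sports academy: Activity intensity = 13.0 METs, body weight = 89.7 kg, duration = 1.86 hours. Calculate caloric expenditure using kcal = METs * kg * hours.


kcal = 13.0 * 89.7 * 1.86
= 1166.1 * 1.86
= 2168.95 kcal

2168.95 kcal


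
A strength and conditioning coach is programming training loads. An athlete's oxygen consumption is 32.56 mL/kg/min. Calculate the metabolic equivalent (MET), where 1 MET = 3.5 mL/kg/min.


MET = VO2 / 3.5
= 32.56 / 3.5
= 9.3 METs

9.3 METs


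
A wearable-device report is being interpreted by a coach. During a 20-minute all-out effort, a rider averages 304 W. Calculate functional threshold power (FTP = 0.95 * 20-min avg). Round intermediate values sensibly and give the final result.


FTP = 0.95 * 304
= 288.8 W

288.8 W


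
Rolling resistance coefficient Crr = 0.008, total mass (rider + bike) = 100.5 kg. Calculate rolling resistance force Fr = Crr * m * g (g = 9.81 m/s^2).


Fr = Crr * m * g
= 0.008 * 100.5 * 9.81
= 7.887 N

7.887 N


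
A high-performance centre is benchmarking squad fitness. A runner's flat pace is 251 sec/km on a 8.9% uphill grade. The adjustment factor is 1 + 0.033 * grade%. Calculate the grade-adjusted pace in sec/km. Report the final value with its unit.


Factor = 1 + 0.033 * 8.9 = 1.2937
Adjusted pace = 251 * 1.2937
= 324.72 sec/km

324.72 s/km


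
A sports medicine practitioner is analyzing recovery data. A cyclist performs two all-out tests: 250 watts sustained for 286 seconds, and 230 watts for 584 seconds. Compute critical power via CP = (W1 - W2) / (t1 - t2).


W1 = P1 * t1 = 250 * 286 = 71500 J
W2 = P2 * t2 = 230 * 584 = 134320 J
CP = (71500 - 134320) / (286 - 584)
= 210.81 W

210.81 W


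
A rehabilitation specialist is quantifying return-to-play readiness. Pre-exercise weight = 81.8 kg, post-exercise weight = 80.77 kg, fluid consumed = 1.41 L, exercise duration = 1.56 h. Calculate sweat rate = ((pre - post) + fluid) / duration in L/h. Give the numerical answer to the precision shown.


Weight loss = 81.8 - 80.77 = 1.03 kg (approx L)
Total sweat = 1.03 + 1.41 = 2.44 L
Sweat rate = 2.44 / 1.56 = 1.564 L/h

1.564 L/h


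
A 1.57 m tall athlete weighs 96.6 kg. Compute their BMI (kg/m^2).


height^2 = 2.4649 m^2
BMI = 96.6 / 2.4649 = 39.19 kg/m^2

39.19 kg/m^2


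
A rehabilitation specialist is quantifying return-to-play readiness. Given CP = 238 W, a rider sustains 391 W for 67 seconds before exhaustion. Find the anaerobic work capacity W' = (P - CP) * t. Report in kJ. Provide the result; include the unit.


Excess power = 391 - 238 = 153 W
Work above CP = 153 * 67 = 10251 J
W' = 10.251 kJ

10.251 kJ


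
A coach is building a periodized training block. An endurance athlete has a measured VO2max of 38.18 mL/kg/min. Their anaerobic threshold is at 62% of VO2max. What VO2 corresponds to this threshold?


Anaerobic threshold VO2 = VO2max * 62%
= 38.18 * 0.62
= 23.67 mL/kg/min

23.67 mL/kg/min


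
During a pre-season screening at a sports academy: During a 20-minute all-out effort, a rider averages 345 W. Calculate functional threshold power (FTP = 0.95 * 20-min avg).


FTP = 0.95 * 345
= 327.75 W

327.75 W


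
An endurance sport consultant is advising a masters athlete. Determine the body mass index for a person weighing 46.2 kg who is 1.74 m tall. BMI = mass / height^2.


BMI = mass / height^2
= 46.2 / 1.74^2
= 46.2 / 3.0276
= 15.26 kg/m^2

15.26 kg/m^2


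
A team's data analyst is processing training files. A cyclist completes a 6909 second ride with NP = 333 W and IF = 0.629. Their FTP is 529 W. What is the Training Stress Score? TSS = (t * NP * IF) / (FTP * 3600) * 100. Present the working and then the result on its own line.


t * NP * IF = 6909 * 333 * 0.629 = 1447138.413
FTP * 3600 = 1904400
TSS = (1447138.413 / 1904400) * 100 = 75.99

75.99 TSS


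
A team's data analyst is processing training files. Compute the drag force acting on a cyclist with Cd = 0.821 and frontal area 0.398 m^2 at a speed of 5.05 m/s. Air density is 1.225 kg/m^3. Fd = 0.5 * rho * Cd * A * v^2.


Step 1: v^2 = 25.5025
Step 2: Fd = 0.5 * 1.225 * 0.821 * 0.398 * 25.5025
= 5.104 N

5.104 N


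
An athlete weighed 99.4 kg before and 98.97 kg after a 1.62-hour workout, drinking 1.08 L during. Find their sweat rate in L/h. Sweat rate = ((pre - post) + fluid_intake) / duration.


Body mass change = 0.43 kg
Total sweat loss = 0.43 + 1.08 = 1.51 L
Rate = 1.51 / 1.62 = 0.932 L/h

0.932 L/h


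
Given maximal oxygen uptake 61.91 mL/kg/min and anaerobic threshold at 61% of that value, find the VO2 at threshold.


Percentage as decimal = 0.61
VO2 at AT = 61.91 * 0.61 = 37.77 mL/kg/min

37.77 mL/kg/min


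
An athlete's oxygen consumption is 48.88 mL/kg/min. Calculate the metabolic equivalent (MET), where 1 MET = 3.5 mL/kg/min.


MET = VO2 / 3.5
= 48.88 / 3.5
= 13.97 METs

13.97 METs


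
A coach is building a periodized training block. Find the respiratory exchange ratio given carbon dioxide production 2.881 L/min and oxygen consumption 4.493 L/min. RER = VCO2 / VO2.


VCO2 = 2.881 L/min
VO2 = 4.493 L/min
RER = 2.881 / 4.493 = 0.6412

0.6412


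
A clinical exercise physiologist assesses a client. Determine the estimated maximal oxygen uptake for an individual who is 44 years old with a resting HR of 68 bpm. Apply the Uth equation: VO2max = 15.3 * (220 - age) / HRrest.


HRmax = 220 - 44 = 176
VO2max = 15.3 * (176 / 68)
= 15.3 * 2.5882
= 39.6 mL/kg/min

39.6 mL/kg/min


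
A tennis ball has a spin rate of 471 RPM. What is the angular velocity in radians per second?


Convert RPM to rad/s: multiply by 2*pi and divide by 60
omega = 471 * 2 * pi / 60
= 49.323 rad/s

49.323 rad/s


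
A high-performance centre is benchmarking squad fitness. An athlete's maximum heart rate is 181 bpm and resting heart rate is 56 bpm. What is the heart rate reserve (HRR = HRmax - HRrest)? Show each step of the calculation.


HRR = HRmax - HRrest
= 181 - 56
= 125 bpm

125 bpm


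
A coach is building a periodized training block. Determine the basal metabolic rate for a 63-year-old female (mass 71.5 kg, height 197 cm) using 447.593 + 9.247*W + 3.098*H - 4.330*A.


BMR = 447.593 + 9.247*71.5 + 3.098*197 - 4.330*63
= 1446.27 kcal/day

1446.27 kcal/day


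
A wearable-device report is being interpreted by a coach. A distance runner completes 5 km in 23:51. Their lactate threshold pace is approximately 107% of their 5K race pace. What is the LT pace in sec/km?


Convert to seconds: 23 min 51 s = 1431 s
Pace per km = 1431 / 5 = 286.2 s/km
LT pace = 286.2 * 1.07 = 306.23 s/km

306.23 s/km


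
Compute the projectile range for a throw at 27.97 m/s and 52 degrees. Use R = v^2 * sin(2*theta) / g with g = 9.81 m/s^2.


Two times the angle = 104 degrees
sin(104) = 0.970296
R = 782.3209 * 0.970296 / 9.81 = 77.378 m

77.378 m


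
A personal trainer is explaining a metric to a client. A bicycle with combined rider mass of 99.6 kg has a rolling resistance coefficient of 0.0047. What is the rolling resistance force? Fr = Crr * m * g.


Fr = 0.0047 * 99.6 * 9.81
= 0.46812 * 9.81
= 4.592 N

4.592 N


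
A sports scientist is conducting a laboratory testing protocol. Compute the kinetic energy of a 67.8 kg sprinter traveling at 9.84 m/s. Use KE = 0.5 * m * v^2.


Velocity squared = 96.8256
KE = 0.5 * 67.8 * 96.8256 = 3282.39 J

3282.39 J


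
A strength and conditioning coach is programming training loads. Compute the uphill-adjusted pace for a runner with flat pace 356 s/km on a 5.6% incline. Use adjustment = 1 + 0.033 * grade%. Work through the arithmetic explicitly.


Adjustment factor = 1 + 0.033 * 5.6 = 1.1848
Grade-adjusted pace = 356 * 1.1848 = 421.79 s/km

421.79 s/km


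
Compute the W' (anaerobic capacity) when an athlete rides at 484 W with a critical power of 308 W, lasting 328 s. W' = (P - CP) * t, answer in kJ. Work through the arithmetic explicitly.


Above-CP power = 176 W
Duration = 328 s
W' = 176 * 328 = 57728 J
Convert: 57728 / 1000 = 57.728 kJ

57.728 kJ


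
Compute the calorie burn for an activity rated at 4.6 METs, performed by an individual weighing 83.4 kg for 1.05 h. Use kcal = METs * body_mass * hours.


Product of METs and mass = 4.6 * 83.4 = 383.64
Total kcal = 383.64 * 1.05 = 402.82 kcal

402.82 kcal


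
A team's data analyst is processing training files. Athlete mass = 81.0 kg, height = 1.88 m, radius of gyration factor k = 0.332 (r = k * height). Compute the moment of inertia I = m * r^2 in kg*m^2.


r = k * height = 0.332 * 1.88 = 0.62416 m
r^2 = 0.62416^2 = 0.389576
I = 81.0 * 0.389576 = 31.556 kg*m^2

31.556 kg*m^2


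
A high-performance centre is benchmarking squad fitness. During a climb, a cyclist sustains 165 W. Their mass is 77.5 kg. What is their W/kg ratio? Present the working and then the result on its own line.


Power-to-weight = 165 W / 77.5 kg
= 2.129 W/kg

2.129 W/kg


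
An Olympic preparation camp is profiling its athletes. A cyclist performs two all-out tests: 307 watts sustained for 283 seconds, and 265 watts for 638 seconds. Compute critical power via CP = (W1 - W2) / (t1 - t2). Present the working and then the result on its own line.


W1 = P1 * t1 = 307 * 283 = 86881 J
W2 = P2 * t2 = 265 * 638 = 169070 J
CP = (86881 - 169070) / (283 - 638)
= 231.52 W

231.52 W


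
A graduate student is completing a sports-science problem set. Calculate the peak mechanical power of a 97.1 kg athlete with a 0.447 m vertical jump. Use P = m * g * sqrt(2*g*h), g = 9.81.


First, sqrt(2gh) = sqrt(2 * 9.81 * 0.447)
= sqrt(8.77014) = 2.961442 m/s
Power = 97.1 * 9.81 * 2.961442 = 2820.92 W

2820.92 W


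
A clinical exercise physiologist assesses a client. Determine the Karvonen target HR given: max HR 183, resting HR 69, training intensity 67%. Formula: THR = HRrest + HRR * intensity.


HRR = HRmax - HRrest = 183 - 69 = 114
THR = 69 + 114 * 0.67
= 145.38 bpm

145.38 bpm


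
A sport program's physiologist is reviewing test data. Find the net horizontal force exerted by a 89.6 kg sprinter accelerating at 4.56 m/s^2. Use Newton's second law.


Newton's second law: F = m * a
F = 89.6 * 4.56 = 408.58 N

408.58 N


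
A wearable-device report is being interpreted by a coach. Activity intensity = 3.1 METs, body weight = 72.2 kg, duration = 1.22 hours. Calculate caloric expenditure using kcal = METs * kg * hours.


kcal = 3.1 * 72.2 * 1.22
= 223.82 * 1.22
= 273.06 kcal

273.06 kcal


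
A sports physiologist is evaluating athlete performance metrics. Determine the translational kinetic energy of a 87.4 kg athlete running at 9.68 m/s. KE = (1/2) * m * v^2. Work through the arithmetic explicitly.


KE = 0.5 * m * v^2
= 0.5 * 87.4 * 9.68^2
= 0.5 * 87.4 * 93.7024
= 4094.79 J

4094.79 J


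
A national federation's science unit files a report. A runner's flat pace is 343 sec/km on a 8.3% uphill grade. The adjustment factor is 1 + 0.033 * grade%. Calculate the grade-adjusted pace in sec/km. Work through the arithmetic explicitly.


Factor = 1 + 0.033 * 8.3 = 1.2739
Adjusted pace = 343 * 1.2739
= 436.95 sec/km

436.95 s/km


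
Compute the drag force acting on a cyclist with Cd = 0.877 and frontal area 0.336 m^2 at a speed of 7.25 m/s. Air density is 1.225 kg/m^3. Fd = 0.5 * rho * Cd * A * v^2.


Step 1: v^2 = 52.5625
Step 2: Fd = 0.5 * 1.225 * 0.877 * 0.336 * 52.5625
= 9.487 N

9.487 N


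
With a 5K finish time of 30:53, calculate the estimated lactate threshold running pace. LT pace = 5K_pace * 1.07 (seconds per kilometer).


Race duration = 1853 s for 5 km
Average pace = 1853 / 5 = 370.6 s/km
LT pace = 370.6 * 1.07
= 396.54 s/km

396.54 s/km


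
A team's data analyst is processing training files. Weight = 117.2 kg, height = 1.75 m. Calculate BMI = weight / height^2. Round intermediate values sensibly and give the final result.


height^2 = 1.75^2 = 3.0625
BMI = 117.2 / 3.0625 = 38.27 kg/m^2

38.27 kg/m^2


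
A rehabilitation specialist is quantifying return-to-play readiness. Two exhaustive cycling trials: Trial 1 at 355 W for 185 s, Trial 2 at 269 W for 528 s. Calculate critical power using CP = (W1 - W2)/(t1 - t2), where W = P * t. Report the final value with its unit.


W1 = 355 * 185 = 65675 J
W2 = 269 * 528 = 142032 J
CP = (65675 - 142032) / (185 - 528)
= -76357 / -343
= 222.62 W

222.62 W


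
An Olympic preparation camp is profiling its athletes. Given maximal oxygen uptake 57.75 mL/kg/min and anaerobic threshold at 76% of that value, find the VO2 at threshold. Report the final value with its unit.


Percentage as decimal = 0.76
VO2 at AT = 57.75 * 0.76 = 43.89 mL/kg/min

43.89 mL/kg/min


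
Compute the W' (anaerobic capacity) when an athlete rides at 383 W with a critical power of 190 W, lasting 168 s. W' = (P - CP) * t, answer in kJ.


Above-CP power = 193 W
Duration = 168 s
W' = 193 * 168 = 32424 J
Convert: 32424 / 1000 = 32.424 kJ

32.424 kJ


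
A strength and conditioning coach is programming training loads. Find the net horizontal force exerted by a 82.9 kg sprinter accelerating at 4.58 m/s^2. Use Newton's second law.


Newton's second law: F = m * a
F = 82.9 * 4.58 = 379.68 N

379.68 N


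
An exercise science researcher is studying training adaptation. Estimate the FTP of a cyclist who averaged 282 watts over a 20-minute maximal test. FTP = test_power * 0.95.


FTP = 282 * 0.95 = 267.9 W

267.9 W


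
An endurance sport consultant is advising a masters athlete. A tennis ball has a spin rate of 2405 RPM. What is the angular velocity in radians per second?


Convert RPM to rad/s: multiply by 2*pi and divide by 60
omega = 2405 * 2 * pi / 60
= 251.851 rad/s

251.851 rad/s


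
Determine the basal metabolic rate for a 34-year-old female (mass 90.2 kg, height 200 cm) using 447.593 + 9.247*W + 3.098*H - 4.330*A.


BMR = 447.593 + 9.247*90.2 + 3.098*200 - 4.330*34
= 1754.05 kcal/day

1754.05 kcal/day


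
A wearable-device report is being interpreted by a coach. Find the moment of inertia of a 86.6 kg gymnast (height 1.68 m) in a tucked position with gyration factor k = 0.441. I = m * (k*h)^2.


Radius of gyration = 0.441 * 1.68 = 0.74088 m
I = 86.6 * 0.74088^2
= 86.6 * 0.548903
= 47.535 kg*m^2

47.535 kg*m^2


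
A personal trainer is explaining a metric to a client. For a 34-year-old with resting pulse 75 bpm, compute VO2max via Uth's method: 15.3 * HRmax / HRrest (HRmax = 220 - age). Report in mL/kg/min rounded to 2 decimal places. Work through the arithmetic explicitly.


Step 1: HRmax = 220 - 34 = 186 bpm
Step 2: Ratio = 186 / 75 = 2.48
Step 3: VO2max = 15.3 * 2.48 = 37.94 mL/kg/min

37.94 mL/kg/min


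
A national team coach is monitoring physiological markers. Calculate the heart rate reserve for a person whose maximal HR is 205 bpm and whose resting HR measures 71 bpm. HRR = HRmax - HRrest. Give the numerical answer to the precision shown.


HRmax = 205 bpm
HRrest = 71 bpm
HRR = 205 - 71 = 134 bpm

134 bpm


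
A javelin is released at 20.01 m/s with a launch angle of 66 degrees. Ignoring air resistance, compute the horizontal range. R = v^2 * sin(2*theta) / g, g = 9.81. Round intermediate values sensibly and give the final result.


Launch speed squared = 400.4001
sin(2 * 66 deg) = 0.743145
Range = 400.4001 * 0.743145 / 9.81
= 30.332 m

30.332 m


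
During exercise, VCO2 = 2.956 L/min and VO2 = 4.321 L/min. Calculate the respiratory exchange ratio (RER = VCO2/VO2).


RER = VCO2 / VO2
= 2.956 / 4.321
= 0.6841

0.6841


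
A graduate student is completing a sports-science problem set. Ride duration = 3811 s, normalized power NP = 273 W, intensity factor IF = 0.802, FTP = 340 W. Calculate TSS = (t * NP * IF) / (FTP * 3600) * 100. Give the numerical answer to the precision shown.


Numerator = 3811 * 273 * 0.802 = 834403.206
Denominator = 340 * 3600 = 1224000
TSS = 834403.206 / 1224000 * 100
= 68.17

68.17 TSS


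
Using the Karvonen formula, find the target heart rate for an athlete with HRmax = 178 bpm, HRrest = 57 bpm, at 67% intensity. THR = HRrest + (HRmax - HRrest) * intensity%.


HRR = 178 - 57 = 121
THR = 57 + 121 * 0.67
= 57 + 81.07
= 138.07 bpm

138.07 bpm


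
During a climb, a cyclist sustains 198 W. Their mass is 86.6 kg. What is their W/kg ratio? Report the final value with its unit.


Power-to-weight = 198 W / 86.6 kg
= 2.286 W/kg

2.286 W/kg


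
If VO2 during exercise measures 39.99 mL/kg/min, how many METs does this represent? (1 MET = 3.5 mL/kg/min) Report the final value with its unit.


METs = VO2 / 3.5 = 39.99 / 3.5 = 11.43

11.43 METs


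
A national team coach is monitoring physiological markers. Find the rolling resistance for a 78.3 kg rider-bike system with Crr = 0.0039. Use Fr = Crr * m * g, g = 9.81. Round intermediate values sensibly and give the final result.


m * g = 78.3 * 9.81 = 768.123 N
Fr = 0.0039 * 768.123 = 2.996 N

2.996 N


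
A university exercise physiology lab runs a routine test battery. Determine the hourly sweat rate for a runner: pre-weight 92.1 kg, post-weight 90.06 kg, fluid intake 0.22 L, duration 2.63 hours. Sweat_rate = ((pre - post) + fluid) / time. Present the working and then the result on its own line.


Mass lost = 92.1 - 90.06 = 2.04 kg
Add fluid consumed: 2.04 + 0.22 = 2.26 L total sweat
Sweat rate = 2.26 / 2.63 = 0.859 L/h

0.859 L/h


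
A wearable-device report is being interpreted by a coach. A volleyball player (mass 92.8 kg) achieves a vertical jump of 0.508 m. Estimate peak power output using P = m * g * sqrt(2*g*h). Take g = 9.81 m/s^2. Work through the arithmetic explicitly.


2 * g * h = 2 * 9.81 * 0.508 = 9.96696
sqrt(9.96696) = 3.157049 m/s
P = 92.8 * 9.81 * 3.157049 = 2874.08 W

2874.08 W


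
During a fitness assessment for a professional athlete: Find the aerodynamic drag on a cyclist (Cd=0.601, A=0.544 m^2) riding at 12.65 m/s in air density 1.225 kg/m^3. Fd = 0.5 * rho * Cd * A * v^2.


Fd = 0.5 * 1.225 * 0.601 * 0.544 * 12.65^2
= 0.5 * 1.225 * 0.601 * 0.544 * 160.0225
= 32.045 N

32.045 N


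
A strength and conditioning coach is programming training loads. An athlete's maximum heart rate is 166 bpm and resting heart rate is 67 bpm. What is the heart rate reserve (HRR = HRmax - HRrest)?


HRR = HRmax - HRrest
= 166 - 67
= 99 bpm

99 bpm


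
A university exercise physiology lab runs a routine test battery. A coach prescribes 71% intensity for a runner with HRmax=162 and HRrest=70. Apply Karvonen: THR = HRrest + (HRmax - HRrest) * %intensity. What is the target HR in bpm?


Heart rate reserve = 162 - 70 = 92
Intensity fraction = 71 / 100 = 0.71
THR = 70 + 92 * 0.71 = 135.32 bpm

135.32 bpm


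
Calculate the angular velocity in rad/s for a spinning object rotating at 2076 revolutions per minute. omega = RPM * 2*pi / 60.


omega = RPM * 2*pi / 60
= 2076 * 6.28318531 / 60
= 217.398 rad/s

217.398 rad/s


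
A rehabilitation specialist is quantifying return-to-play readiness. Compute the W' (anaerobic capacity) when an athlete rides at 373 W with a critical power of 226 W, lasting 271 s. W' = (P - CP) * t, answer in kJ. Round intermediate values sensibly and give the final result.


Above-CP power = 147 W
Duration = 271 s
W' = 147 * 271 = 39837 J
Convert: 39837 / 1000 = 39.837 kJ

39.837 kJ


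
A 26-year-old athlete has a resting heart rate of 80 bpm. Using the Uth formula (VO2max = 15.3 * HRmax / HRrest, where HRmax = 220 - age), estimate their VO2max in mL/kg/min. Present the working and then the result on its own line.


HRmax = 220 - 26 = 194 bpm
Ratio = HRmax / HRrest = 194 / 80 = 2.425
VO2max = 15.3 * 2.425 = 37.1 mL/kg/min

37.1 mL/kg/min


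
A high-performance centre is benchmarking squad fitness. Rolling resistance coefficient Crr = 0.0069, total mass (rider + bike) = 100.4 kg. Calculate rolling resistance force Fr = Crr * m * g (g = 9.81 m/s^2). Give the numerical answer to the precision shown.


Fr = Crr * m * g
= 0.0069 * 100.4 * 9.81
= 6.796 N

6.796 N


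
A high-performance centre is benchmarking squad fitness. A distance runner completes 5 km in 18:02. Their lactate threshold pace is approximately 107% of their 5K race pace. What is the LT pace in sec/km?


Convert to seconds: 18 min 2 s = 1082 s
Pace per km = 1082 / 5 = 216.4 s/km
LT pace = 216.4 * 1.07 = 231.55 s/km

231.55 s/km


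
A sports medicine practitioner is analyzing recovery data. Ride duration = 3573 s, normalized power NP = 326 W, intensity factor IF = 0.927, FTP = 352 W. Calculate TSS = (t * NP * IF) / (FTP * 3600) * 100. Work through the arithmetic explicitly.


Numerator = 3573 * 326 * 0.927 = 1079767.746
Denominator = 352 * 3600 = 1267200
TSS = 1079767.746 / 1267200 * 100
= 85.21

85.21 TSS


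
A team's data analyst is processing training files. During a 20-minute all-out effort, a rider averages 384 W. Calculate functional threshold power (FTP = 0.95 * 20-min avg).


FTP = 0.95 * 384
= 364.8 W

364.8 W


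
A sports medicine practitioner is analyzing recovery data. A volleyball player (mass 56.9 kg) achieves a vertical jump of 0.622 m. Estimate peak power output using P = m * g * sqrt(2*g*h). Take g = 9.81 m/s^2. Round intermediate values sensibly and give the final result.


2 * g * h = 2 * 9.81 * 0.622 = 12.20364
sqrt(12.20364) = 3.493371 m/s
P = 56.9 * 9.81 * 3.493371 = 1949.96 W

1949.96 W


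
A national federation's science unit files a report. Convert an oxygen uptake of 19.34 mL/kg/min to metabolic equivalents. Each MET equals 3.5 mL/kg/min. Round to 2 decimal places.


One MET = 3.5 mL/kg/min
Number of METs = 19.34 / 3.5
= 5.53 METs

5.53 METs


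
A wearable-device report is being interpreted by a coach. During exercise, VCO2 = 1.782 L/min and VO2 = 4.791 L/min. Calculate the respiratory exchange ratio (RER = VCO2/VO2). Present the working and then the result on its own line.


RER = VCO2 / VO2
= 1.782 / 4.791
= 0.3719

0.3719


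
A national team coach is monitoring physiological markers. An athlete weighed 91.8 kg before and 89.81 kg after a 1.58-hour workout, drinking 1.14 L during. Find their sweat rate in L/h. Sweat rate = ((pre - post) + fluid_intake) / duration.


Body mass change = 1.99 kg
Total sweat loss = 1.99 + 1.14 = 3.13 L
Rate = 3.13 / 1.58 = 1.981 L/h

1.981 L/h


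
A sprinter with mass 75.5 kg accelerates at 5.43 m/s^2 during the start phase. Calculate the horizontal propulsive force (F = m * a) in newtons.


F = m * a
= 75.5 * 5.43
= 409.97 N

409.97 N


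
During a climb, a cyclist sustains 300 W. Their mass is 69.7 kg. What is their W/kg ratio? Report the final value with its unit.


Power-to-weight = 300 W / 69.7 kg
= 4.304 W/kg

4.304 W/kg


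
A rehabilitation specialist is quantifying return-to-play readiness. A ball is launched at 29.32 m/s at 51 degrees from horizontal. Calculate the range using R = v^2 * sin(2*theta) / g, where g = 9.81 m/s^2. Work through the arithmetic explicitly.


sin(2 * 51) = sin(102) = 0.978148
v^2 = 29.32^2 = 859.6624
R = 859.6624 * 0.978148 / 9.81
= 85.716 m

85.716 m


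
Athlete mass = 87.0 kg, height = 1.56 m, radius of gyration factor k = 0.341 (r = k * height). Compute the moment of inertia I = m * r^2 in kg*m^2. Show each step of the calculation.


r = k * height = 0.341 * 1.56 = 0.53196 m
r^2 = 0.53196^2 = 0.282981
I = 87.0 * 0.282981 = 24.619 kg*m^2

24.619 kg*m^2


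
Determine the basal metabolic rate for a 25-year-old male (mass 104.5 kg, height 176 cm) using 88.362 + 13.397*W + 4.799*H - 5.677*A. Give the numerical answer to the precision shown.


BMR = 88.362 + 13.397*104.5 + 4.799*176 - 5.677*25
= 2191.05 kcal/day

2191.05 kcal/day


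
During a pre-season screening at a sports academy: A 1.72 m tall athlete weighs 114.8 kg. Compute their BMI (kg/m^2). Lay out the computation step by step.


height^2 = 2.9584 m^2
BMI = 114.8 / 2.9584 = 38.8 kg/m^2

38.8 kg/m^2


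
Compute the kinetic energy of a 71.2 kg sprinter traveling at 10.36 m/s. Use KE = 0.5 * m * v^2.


Velocity squared = 107.3296
KE = 0.5 * 71.2 * 107.3296 = 3820.93 J

3820.93 J


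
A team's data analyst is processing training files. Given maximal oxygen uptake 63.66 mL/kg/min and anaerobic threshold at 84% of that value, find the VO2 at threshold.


Percentage as decimal = 0.84
VO2 at AT = 63.66 * 0.84 = 53.47 mL/kg/min

53.47 mL/kg/min


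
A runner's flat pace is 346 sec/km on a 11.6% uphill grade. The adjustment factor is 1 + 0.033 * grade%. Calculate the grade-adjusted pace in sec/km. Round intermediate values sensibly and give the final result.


Factor = 1 + 0.033 * 11.6 = 1.3828
Adjusted pace = 346 * 1.3828
= 478.45 sec/km

478.45 s/km


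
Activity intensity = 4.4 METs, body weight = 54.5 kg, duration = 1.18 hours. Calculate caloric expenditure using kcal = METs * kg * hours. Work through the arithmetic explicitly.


kcal = 4.4 * 54.5 * 1.18
= 239.8 * 1.18
= 282.96 kcal

282.96 kcal


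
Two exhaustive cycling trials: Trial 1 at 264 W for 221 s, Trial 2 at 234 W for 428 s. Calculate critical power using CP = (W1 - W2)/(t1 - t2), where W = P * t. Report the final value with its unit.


W1 = 264 * 221 = 58344 J
W2 = 234 * 428 = 100152 J
CP = (58344 - 100152) / (221 - 428)
= -41808 / -207
= 201.97 W

201.97 W


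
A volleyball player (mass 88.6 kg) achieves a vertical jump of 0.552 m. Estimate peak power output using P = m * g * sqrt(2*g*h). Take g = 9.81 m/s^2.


2 * g * h = 2 * 9.81 * 0.552 = 10.83024
sqrt(10.83024) = 3.290933 m/s
P = 88.6 * 9.81 * 3.290933 = 2860.37 W

2860.37 W


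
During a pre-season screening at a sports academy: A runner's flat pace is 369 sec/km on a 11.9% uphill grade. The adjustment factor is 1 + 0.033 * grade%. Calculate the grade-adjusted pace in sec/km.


Factor = 1 + 0.033 * 11.9 = 1.3927
Adjusted pace = 369 * 1.3927
= 513.91 sec/km

513.91 s/km


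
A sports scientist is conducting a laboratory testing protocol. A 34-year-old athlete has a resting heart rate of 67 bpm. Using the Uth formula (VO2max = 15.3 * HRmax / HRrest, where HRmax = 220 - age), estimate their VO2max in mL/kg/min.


HRmax = 220 - 34 = 186 bpm
Ratio = HRmax / HRrest = 186 / 67 = 2.7761
VO2max = 15.3 * 2.7761 = 42.47 mL/kg/min

42.47 mL/kg/min


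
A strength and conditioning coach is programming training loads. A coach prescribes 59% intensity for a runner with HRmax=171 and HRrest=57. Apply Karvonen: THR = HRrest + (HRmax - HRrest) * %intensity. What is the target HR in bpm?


Heart rate reserve = 171 - 57 = 114
Intensity fraction = 59 / 100 = 0.59
THR = 57 + 114 * 0.59 = 124.26 bpm

124.26 bpm


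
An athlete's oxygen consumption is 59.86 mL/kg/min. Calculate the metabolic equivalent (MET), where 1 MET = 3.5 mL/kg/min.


MET = VO2 / 3.5
= 59.86 / 3.5
= 17.1 METs

17.1 METs


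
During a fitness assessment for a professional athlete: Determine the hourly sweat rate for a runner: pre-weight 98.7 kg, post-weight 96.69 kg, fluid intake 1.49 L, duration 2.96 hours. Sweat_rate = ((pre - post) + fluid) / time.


Mass lost = 98.7 - 96.69 = 2.01 kg
Add fluid consumed: 2.01 + 1.49 = 3.5 L total sweat
Sweat rate = 3.5 / 2.96 = 1.182 L/h

1.182 L/h


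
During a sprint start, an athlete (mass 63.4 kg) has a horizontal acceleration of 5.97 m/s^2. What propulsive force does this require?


Propulsive force = mass * acceleration
= 63.4 kg * 5.97 m/s^2
= 378.5 N

378.5 N


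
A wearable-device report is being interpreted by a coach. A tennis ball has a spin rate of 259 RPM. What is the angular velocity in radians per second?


Convert RPM to rad/s: multiply by 2*pi and divide by 60
omega = 259 * 2 * pi / 60
= 27.122 rad/s

27.122 rad/s


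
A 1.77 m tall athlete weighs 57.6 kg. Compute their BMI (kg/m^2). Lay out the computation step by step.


height^2 = 3.1329 m^2
BMI = 57.6 / 3.1329 = 18.39 kg/m^2

18.39 kg/m^2


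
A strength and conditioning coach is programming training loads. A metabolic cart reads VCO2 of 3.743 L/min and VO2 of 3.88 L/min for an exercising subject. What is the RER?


RER = VCO2 / VO2 = 3.743 / 3.88 = 0.9647

0.9647


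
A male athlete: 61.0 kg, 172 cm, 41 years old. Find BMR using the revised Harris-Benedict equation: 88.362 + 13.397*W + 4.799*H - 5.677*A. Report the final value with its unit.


Intercept = 88.362
Weight contribution = 13.397 * 61.0 = 817.217
Height contribution = 4.799 * 172 = 825.428
Age contribution = 5.677 * 41 = 232.757
BMR = 88.362 + 817.217 + 825.428 - 232.757
= 1498.25 kcal/day

1498.25 kcal/day


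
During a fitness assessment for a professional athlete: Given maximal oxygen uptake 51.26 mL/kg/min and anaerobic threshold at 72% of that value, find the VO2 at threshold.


Percentage as decimal = 0.72
VO2 at AT = 51.26 * 0.72 = 36.91 mL/kg/min

36.91 mL/kg/min
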